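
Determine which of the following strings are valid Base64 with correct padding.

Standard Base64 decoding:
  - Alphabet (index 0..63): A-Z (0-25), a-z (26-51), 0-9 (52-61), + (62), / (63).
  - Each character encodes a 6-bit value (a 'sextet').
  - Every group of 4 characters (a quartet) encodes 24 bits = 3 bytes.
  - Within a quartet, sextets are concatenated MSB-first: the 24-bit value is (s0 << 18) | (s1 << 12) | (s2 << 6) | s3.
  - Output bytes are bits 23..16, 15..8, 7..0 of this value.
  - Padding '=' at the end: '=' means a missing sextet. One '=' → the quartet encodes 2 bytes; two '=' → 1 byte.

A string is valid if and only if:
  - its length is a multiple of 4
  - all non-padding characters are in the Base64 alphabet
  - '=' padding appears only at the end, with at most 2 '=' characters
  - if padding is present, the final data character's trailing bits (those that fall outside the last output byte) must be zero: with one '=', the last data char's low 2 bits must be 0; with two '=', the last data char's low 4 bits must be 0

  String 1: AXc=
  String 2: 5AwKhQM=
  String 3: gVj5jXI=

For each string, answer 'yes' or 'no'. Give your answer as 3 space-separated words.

String 1: 'AXc=' → valid
String 2: '5AwKhQM=' → valid
String 3: 'gVj5jXI=' → valid

Answer: yes yes yes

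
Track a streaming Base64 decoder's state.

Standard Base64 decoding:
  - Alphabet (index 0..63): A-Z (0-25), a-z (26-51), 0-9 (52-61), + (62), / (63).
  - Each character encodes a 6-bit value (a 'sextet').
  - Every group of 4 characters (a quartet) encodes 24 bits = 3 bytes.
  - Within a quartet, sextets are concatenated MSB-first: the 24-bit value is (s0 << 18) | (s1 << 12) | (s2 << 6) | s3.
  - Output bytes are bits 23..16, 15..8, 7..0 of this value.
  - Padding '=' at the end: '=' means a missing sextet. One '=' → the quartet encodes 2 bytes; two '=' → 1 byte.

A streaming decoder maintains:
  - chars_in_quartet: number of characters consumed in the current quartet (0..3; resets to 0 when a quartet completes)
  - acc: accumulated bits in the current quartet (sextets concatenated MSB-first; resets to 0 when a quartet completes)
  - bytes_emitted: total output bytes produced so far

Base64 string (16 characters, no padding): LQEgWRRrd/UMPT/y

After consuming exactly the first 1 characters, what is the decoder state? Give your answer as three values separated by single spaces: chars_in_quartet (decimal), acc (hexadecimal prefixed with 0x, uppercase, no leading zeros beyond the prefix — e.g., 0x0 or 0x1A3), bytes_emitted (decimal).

Answer: 1 0xB 0

Derivation:
After char 0 ('L'=11): chars_in_quartet=1 acc=0xB bytes_emitted=0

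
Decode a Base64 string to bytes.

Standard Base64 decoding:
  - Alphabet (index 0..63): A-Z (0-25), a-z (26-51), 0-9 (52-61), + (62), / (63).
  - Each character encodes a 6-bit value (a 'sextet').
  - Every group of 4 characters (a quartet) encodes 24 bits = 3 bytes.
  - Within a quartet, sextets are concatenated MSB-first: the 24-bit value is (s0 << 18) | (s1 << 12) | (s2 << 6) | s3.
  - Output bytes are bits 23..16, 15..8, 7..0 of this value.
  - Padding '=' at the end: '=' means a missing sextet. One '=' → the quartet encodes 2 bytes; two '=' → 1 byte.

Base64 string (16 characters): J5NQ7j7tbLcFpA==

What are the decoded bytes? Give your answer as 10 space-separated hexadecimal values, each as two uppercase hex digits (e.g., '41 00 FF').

Answer: 27 93 50 EE 3E ED 6C B7 05 A4

Derivation:
After char 0 ('J'=9): chars_in_quartet=1 acc=0x9 bytes_emitted=0
After char 1 ('5'=57): chars_in_quartet=2 acc=0x279 bytes_emitted=0
After char 2 ('N'=13): chars_in_quartet=3 acc=0x9E4D bytes_emitted=0
After char 3 ('Q'=16): chars_in_quartet=4 acc=0x279350 -> emit 27 93 50, reset; bytes_emitted=3
After char 4 ('7'=59): chars_in_quartet=1 acc=0x3B bytes_emitted=3
After char 5 ('j'=35): chars_in_quartet=2 acc=0xEE3 bytes_emitted=3
After char 6 ('7'=59): chars_in_quartet=3 acc=0x3B8FB bytes_emitted=3
After char 7 ('t'=45): chars_in_quartet=4 acc=0xEE3EED -> emit EE 3E ED, reset; bytes_emitted=6
After char 8 ('b'=27): chars_in_quartet=1 acc=0x1B bytes_emitted=6
After char 9 ('L'=11): chars_in_quartet=2 acc=0x6CB bytes_emitted=6
After char 10 ('c'=28): chars_in_quartet=3 acc=0x1B2DC bytes_emitted=6
After char 11 ('F'=5): chars_in_quartet=4 acc=0x6CB705 -> emit 6C B7 05, reset; bytes_emitted=9
After char 12 ('p'=41): chars_in_quartet=1 acc=0x29 bytes_emitted=9
After char 13 ('A'=0): chars_in_quartet=2 acc=0xA40 bytes_emitted=9
Padding '==': partial quartet acc=0xA40 -> emit A4; bytes_emitted=10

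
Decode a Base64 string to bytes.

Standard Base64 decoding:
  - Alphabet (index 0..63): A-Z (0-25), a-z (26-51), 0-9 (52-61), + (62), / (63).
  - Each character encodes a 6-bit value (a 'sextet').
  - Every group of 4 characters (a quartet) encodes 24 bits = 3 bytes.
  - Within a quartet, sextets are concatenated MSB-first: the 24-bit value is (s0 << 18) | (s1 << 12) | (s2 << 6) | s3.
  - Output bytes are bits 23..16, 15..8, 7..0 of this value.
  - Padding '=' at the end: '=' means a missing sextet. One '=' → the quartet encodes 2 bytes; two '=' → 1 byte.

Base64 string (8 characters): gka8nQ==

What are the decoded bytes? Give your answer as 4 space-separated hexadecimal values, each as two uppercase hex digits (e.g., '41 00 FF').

After char 0 ('g'=32): chars_in_quartet=1 acc=0x20 bytes_emitted=0
After char 1 ('k'=36): chars_in_quartet=2 acc=0x824 bytes_emitted=0
After char 2 ('a'=26): chars_in_quartet=3 acc=0x2091A bytes_emitted=0
After char 3 ('8'=60): chars_in_quartet=4 acc=0x8246BC -> emit 82 46 BC, reset; bytes_emitted=3
After char 4 ('n'=39): chars_in_quartet=1 acc=0x27 bytes_emitted=3
After char 5 ('Q'=16): chars_in_quartet=2 acc=0x9D0 bytes_emitted=3
Padding '==': partial quartet acc=0x9D0 -> emit 9D; bytes_emitted=4

Answer: 82 46 BC 9D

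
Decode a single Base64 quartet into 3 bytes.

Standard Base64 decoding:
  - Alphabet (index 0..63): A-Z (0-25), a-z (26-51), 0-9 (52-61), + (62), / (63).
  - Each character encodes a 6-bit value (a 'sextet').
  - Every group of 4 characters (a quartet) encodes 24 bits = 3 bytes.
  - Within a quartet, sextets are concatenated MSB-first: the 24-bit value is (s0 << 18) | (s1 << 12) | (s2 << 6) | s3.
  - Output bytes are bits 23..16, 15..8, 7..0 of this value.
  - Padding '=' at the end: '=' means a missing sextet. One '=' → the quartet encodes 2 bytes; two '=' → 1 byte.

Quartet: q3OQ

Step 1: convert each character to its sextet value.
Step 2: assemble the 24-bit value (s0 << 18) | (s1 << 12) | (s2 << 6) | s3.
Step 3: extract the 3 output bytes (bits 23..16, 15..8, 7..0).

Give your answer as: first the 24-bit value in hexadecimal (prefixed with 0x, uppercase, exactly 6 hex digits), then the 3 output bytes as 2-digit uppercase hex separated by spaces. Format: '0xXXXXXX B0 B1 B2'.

Sextets: q=42, 3=55, O=14, Q=16
24-bit: (42<<18) | (55<<12) | (14<<6) | 16
      = 0xA80000 | 0x037000 | 0x000380 | 0x000010
      = 0xAB7390
Bytes: (v>>16)&0xFF=AB, (v>>8)&0xFF=73, v&0xFF=90

Answer: 0xAB7390 AB 73 90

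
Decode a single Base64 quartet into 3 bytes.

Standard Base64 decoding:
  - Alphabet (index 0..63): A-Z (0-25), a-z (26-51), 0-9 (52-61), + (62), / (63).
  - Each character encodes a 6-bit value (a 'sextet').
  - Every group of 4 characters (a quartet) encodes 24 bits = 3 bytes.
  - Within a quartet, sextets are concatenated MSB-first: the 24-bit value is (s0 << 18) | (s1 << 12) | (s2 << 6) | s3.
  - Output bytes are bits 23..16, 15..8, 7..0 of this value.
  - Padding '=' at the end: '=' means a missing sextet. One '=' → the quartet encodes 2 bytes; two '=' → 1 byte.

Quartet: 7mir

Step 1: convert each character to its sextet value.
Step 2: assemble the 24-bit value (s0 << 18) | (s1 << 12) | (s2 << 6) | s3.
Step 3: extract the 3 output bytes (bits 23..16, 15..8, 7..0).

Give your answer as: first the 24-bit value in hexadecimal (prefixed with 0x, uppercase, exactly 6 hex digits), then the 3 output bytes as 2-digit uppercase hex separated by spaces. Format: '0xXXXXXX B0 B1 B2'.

Answer: 0xEE68AB EE 68 AB

Derivation:
Sextets: 7=59, m=38, i=34, r=43
24-bit: (59<<18) | (38<<12) | (34<<6) | 43
      = 0xEC0000 | 0x026000 | 0x000880 | 0x00002B
      = 0xEE68AB
Bytes: (v>>16)&0xFF=EE, (v>>8)&0xFF=68, v&0xFF=AB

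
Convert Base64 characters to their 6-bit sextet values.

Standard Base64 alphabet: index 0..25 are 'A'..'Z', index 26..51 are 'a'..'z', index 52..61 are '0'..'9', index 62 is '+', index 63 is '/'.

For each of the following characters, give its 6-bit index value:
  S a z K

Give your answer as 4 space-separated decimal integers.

Answer: 18 26 51 10

Derivation:
'S': A..Z range, ord('S') − ord('A') = 18
'a': a..z range, 26 + ord('a') − ord('a') = 26
'z': a..z range, 26 + ord('z') − ord('a') = 51
'K': A..Z range, ord('K') − ord('A') = 10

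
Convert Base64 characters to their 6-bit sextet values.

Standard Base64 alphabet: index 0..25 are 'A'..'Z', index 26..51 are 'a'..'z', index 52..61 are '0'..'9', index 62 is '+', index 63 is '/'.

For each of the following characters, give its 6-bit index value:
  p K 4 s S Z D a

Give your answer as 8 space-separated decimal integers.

'p': a..z range, 26 + ord('p') − ord('a') = 41
'K': A..Z range, ord('K') − ord('A') = 10
'4': 0..9 range, 52 + ord('4') − ord('0') = 56
's': a..z range, 26 + ord('s') − ord('a') = 44
'S': A..Z range, ord('S') − ord('A') = 18
'Z': A..Z range, ord('Z') − ord('A') = 25
'D': A..Z range, ord('D') − ord('A') = 3
'a': a..z range, 26 + ord('a') − ord('a') = 26

Answer: 41 10 56 44 18 25 3 26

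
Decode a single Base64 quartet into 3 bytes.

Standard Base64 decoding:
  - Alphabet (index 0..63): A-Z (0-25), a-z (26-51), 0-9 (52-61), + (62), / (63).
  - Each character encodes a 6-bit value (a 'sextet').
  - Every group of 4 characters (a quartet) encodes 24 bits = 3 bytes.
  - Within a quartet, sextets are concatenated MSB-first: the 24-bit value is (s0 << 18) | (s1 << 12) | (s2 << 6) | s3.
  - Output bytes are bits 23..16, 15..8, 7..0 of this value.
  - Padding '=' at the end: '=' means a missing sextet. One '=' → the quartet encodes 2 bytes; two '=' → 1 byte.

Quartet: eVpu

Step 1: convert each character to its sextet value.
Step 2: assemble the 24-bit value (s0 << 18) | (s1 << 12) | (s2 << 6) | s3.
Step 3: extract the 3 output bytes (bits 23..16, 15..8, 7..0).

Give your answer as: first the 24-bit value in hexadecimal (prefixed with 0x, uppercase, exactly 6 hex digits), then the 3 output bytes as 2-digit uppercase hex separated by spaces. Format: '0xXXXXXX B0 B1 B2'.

Sextets: e=30, V=21, p=41, u=46
24-bit: (30<<18) | (21<<12) | (41<<6) | 46
      = 0x780000 | 0x015000 | 0x000A40 | 0x00002E
      = 0x795A6E
Bytes: (v>>16)&0xFF=79, (v>>8)&0xFF=5A, v&0xFF=6E

Answer: 0x795A6E 79 5A 6E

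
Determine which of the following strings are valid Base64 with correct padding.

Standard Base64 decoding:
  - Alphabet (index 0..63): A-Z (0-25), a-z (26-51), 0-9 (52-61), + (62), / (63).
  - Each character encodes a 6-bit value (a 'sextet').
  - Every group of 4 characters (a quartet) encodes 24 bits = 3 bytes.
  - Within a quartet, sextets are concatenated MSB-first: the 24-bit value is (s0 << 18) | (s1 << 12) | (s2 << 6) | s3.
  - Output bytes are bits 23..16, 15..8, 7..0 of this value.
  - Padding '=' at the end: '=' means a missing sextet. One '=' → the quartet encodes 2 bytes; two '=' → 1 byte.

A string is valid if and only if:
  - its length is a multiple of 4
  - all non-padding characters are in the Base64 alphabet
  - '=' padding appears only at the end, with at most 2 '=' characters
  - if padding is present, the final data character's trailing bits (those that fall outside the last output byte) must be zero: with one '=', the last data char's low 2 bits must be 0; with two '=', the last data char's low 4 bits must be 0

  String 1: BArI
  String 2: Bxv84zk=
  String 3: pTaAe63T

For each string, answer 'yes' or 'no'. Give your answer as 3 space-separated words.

String 1: 'BArI' → valid
String 2: 'Bxv84zk=' → valid
String 3: 'pTaAe63T' → valid

Answer: yes yes yes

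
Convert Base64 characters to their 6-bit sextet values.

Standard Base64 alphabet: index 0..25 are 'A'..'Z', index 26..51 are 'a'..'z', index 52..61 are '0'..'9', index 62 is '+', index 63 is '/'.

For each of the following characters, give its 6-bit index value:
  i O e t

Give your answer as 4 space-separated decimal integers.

Answer: 34 14 30 45

Derivation:
'i': a..z range, 26 + ord('i') − ord('a') = 34
'O': A..Z range, ord('O') − ord('A') = 14
'e': a..z range, 26 + ord('e') − ord('a') = 30
't': a..z range, 26 + ord('t') − ord('a') = 45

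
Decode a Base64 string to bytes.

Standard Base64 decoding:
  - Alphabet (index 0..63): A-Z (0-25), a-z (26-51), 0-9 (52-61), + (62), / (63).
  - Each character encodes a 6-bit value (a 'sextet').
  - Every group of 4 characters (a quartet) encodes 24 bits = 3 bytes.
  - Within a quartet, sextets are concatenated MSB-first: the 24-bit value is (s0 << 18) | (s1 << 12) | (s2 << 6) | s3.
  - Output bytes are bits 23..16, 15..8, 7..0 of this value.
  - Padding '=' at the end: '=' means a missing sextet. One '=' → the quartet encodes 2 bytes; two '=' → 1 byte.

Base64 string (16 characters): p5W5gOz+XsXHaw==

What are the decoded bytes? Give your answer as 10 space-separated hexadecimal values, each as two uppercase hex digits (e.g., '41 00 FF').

Answer: A7 95 B9 80 EC FE 5E C5 C7 6B

Derivation:
After char 0 ('p'=41): chars_in_quartet=1 acc=0x29 bytes_emitted=0
After char 1 ('5'=57): chars_in_quartet=2 acc=0xA79 bytes_emitted=0
After char 2 ('W'=22): chars_in_quartet=3 acc=0x29E56 bytes_emitted=0
After char 3 ('5'=57): chars_in_quartet=4 acc=0xA795B9 -> emit A7 95 B9, reset; bytes_emitted=3
After char 4 ('g'=32): chars_in_quartet=1 acc=0x20 bytes_emitted=3
After char 5 ('O'=14): chars_in_quartet=2 acc=0x80E bytes_emitted=3
After char 6 ('z'=51): chars_in_quartet=3 acc=0x203B3 bytes_emitted=3
After char 7 ('+'=62): chars_in_quartet=4 acc=0x80ECFE -> emit 80 EC FE, reset; bytes_emitted=6
After char 8 ('X'=23): chars_in_quartet=1 acc=0x17 bytes_emitted=6
After char 9 ('s'=44): chars_in_quartet=2 acc=0x5EC bytes_emitted=6
After char 10 ('X'=23): chars_in_quartet=3 acc=0x17B17 bytes_emitted=6
After char 11 ('H'=7): chars_in_quartet=4 acc=0x5EC5C7 -> emit 5E C5 C7, reset; bytes_emitted=9
After char 12 ('a'=26): chars_in_quartet=1 acc=0x1A bytes_emitted=9
After char 13 ('w'=48): chars_in_quartet=2 acc=0x6B0 bytes_emitted=9
Padding '==': partial quartet acc=0x6B0 -> emit 6B; bytes_emitted=10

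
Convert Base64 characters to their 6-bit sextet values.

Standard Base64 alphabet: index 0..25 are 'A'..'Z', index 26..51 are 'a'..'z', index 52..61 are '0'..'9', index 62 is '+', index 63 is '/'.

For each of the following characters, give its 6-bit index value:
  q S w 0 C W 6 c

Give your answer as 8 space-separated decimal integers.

Answer: 42 18 48 52 2 22 58 28

Derivation:
'q': a..z range, 26 + ord('q') − ord('a') = 42
'S': A..Z range, ord('S') − ord('A') = 18
'w': a..z range, 26 + ord('w') − ord('a') = 48
'0': 0..9 range, 52 + ord('0') − ord('0') = 52
'C': A..Z range, ord('C') − ord('A') = 2
'W': A..Z range, ord('W') − ord('A') = 22
'6': 0..9 range, 52 + ord('6') − ord('0') = 58
'c': a..z range, 26 + ord('c') − ord('a') = 28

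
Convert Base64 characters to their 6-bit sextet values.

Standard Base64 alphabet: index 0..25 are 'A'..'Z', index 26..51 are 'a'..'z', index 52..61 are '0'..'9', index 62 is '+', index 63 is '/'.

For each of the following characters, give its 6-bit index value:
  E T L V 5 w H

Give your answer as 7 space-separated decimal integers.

'E': A..Z range, ord('E') − ord('A') = 4
'T': A..Z range, ord('T') − ord('A') = 19
'L': A..Z range, ord('L') − ord('A') = 11
'V': A..Z range, ord('V') − ord('A') = 21
'5': 0..9 range, 52 + ord('5') − ord('0') = 57
'w': a..z range, 26 + ord('w') − ord('a') = 48
'H': A..Z range, ord('H') − ord('A') = 7

Answer: 4 19 11 21 57 48 7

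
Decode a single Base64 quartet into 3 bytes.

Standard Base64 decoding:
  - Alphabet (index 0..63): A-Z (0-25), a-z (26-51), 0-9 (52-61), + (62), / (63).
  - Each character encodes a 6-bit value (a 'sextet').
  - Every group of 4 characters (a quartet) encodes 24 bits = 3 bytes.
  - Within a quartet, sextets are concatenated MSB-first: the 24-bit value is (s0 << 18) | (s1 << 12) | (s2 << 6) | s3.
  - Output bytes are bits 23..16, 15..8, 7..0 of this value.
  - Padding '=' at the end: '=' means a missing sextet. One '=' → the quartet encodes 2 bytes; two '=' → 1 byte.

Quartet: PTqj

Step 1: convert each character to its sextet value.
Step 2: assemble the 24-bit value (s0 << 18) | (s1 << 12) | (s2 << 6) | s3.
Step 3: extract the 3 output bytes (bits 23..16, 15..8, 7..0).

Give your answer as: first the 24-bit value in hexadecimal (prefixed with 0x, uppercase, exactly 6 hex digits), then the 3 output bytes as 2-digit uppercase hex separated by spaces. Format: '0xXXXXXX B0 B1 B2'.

Answer: 0x3D3AA3 3D 3A A3

Derivation:
Sextets: P=15, T=19, q=42, j=35
24-bit: (15<<18) | (19<<12) | (42<<6) | 35
      = 0x3C0000 | 0x013000 | 0x000A80 | 0x000023
      = 0x3D3AA3
Bytes: (v>>16)&0xFF=3D, (v>>8)&0xFF=3A, v&0xFF=A3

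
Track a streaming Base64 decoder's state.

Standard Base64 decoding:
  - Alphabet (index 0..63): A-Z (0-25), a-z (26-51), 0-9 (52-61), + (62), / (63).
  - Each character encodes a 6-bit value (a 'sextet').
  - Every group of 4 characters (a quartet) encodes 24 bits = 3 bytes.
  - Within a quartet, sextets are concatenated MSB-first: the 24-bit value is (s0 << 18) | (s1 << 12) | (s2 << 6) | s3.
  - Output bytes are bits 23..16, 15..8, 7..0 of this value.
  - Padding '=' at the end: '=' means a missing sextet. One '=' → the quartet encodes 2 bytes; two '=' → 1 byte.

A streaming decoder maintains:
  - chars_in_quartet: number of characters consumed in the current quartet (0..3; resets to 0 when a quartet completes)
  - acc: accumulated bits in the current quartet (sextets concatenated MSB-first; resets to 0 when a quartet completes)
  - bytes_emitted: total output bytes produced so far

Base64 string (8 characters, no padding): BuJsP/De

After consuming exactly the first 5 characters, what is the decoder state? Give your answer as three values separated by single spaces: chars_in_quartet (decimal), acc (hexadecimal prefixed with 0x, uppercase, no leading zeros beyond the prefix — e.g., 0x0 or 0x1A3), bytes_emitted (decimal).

Answer: 1 0xF 3

Derivation:
After char 0 ('B'=1): chars_in_quartet=1 acc=0x1 bytes_emitted=0
After char 1 ('u'=46): chars_in_quartet=2 acc=0x6E bytes_emitted=0
After char 2 ('J'=9): chars_in_quartet=3 acc=0x1B89 bytes_emitted=0
After char 3 ('s'=44): chars_in_quartet=4 acc=0x6E26C -> emit 06 E2 6C, reset; bytes_emitted=3
After char 4 ('P'=15): chars_in_quartet=1 acc=0xF bytes_emitted=3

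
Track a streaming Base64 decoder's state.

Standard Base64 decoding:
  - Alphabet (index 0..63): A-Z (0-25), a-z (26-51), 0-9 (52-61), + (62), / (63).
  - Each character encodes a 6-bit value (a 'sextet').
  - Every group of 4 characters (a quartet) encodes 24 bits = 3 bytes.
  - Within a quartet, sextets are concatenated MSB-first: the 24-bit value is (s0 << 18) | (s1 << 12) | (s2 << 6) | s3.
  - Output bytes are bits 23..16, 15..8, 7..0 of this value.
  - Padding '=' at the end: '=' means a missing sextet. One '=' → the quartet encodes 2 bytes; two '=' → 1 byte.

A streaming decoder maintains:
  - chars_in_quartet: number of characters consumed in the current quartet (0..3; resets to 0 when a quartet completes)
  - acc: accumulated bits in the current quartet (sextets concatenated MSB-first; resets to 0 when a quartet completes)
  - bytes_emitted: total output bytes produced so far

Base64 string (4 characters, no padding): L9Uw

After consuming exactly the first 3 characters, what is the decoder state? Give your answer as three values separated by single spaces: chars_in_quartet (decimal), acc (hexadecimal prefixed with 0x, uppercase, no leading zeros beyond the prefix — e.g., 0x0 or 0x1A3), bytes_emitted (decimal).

Answer: 3 0xBF54 0

Derivation:
After char 0 ('L'=11): chars_in_quartet=1 acc=0xB bytes_emitted=0
After char 1 ('9'=61): chars_in_quartet=2 acc=0x2FD bytes_emitted=0
After char 2 ('U'=20): chars_in_quartet=3 acc=0xBF54 bytes_emitted=0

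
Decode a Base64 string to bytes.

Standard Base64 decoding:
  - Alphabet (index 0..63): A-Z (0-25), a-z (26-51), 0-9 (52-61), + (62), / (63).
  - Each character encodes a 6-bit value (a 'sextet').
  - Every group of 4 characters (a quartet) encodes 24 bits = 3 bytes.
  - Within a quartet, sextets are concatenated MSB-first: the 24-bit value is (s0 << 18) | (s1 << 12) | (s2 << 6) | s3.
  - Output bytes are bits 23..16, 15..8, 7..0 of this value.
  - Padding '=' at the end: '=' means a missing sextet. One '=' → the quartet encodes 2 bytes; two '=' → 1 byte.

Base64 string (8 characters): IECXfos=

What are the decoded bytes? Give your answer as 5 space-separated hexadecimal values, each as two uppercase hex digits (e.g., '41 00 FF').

After char 0 ('I'=8): chars_in_quartet=1 acc=0x8 bytes_emitted=0
After char 1 ('E'=4): chars_in_quartet=2 acc=0x204 bytes_emitted=0
After char 2 ('C'=2): chars_in_quartet=3 acc=0x8102 bytes_emitted=0
After char 3 ('X'=23): chars_in_quartet=4 acc=0x204097 -> emit 20 40 97, reset; bytes_emitted=3
After char 4 ('f'=31): chars_in_quartet=1 acc=0x1F bytes_emitted=3
After char 5 ('o'=40): chars_in_quartet=2 acc=0x7E8 bytes_emitted=3
After char 6 ('s'=44): chars_in_quartet=3 acc=0x1FA2C bytes_emitted=3
Padding '=': partial quartet acc=0x1FA2C -> emit 7E 8B; bytes_emitted=5

Answer: 20 40 97 7E 8B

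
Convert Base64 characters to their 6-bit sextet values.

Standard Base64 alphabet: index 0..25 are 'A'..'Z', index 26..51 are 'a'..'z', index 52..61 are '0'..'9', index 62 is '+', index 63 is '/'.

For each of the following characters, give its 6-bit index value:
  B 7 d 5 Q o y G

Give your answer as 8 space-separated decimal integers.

'B': A..Z range, ord('B') − ord('A') = 1
'7': 0..9 range, 52 + ord('7') − ord('0') = 59
'd': a..z range, 26 + ord('d') − ord('a') = 29
'5': 0..9 range, 52 + ord('5') − ord('0') = 57
'Q': A..Z range, ord('Q') − ord('A') = 16
'o': a..z range, 26 + ord('o') − ord('a') = 40
'y': a..z range, 26 + ord('y') − ord('a') = 50
'G': A..Z range, ord('G') − ord('A') = 6

Answer: 1 59 29 57 16 40 50 6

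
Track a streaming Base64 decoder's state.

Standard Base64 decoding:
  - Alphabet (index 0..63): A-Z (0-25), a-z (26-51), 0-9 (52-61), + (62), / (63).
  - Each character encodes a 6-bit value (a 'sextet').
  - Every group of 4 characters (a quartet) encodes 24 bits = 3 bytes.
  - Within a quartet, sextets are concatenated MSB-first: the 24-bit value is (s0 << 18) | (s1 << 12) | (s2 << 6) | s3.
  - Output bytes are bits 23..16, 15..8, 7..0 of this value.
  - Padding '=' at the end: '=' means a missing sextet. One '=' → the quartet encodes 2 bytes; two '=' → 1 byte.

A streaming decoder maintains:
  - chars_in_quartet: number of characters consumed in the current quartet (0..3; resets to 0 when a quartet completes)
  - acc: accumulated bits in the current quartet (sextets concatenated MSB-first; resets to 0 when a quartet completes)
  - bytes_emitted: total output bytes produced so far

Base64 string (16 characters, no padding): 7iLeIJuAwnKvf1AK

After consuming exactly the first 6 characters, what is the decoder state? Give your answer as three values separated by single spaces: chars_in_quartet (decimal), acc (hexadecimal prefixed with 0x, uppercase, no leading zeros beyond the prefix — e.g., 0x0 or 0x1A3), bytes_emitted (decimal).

After char 0 ('7'=59): chars_in_quartet=1 acc=0x3B bytes_emitted=0
After char 1 ('i'=34): chars_in_quartet=2 acc=0xEE2 bytes_emitted=0
After char 2 ('L'=11): chars_in_quartet=3 acc=0x3B88B bytes_emitted=0
After char 3 ('e'=30): chars_in_quartet=4 acc=0xEE22DE -> emit EE 22 DE, reset; bytes_emitted=3
After char 4 ('I'=8): chars_in_quartet=1 acc=0x8 bytes_emitted=3
After char 5 ('J'=9): chars_in_quartet=2 acc=0x209 bytes_emitted=3

Answer: 2 0x209 3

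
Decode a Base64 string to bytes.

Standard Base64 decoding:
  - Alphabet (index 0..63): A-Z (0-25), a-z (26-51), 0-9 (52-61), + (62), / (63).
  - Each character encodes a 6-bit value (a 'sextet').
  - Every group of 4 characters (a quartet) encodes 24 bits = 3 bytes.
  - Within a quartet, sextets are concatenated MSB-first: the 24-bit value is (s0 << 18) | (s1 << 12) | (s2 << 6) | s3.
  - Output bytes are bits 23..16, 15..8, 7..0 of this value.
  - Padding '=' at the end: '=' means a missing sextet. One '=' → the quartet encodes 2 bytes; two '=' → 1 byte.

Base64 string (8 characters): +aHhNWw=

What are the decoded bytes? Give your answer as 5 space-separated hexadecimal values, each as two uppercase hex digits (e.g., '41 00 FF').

Answer: F9 A1 E1 35 6C

Derivation:
After char 0 ('+'=62): chars_in_quartet=1 acc=0x3E bytes_emitted=0
After char 1 ('a'=26): chars_in_quartet=2 acc=0xF9A bytes_emitted=0
After char 2 ('H'=7): chars_in_quartet=3 acc=0x3E687 bytes_emitted=0
After char 3 ('h'=33): chars_in_quartet=4 acc=0xF9A1E1 -> emit F9 A1 E1, reset; bytes_emitted=3
After char 4 ('N'=13): chars_in_quartet=1 acc=0xD bytes_emitted=3
After char 5 ('W'=22): chars_in_quartet=2 acc=0x356 bytes_emitted=3
After char 6 ('w'=48): chars_in_quartet=3 acc=0xD5B0 bytes_emitted=3
Padding '=': partial quartet acc=0xD5B0 -> emit 35 6C; bytes_emitted=5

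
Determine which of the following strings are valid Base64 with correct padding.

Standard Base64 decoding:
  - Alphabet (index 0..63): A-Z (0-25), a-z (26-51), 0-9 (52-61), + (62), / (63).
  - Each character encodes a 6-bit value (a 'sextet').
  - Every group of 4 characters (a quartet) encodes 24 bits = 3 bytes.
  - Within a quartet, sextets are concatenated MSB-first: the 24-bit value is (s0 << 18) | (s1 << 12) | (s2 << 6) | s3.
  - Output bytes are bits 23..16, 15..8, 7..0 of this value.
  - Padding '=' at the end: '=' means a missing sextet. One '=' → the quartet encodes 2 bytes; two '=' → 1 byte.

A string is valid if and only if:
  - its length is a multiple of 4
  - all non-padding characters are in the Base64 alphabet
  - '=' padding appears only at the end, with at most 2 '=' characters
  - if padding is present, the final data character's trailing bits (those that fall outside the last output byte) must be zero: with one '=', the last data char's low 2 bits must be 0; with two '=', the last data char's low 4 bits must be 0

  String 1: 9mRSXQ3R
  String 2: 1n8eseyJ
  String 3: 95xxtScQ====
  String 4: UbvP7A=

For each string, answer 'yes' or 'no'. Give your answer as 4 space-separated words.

String 1: '9mRSXQ3R' → valid
String 2: '1n8eseyJ' → valid
String 3: '95xxtScQ====' → invalid (4 pad chars (max 2))
String 4: 'UbvP7A=' → invalid (len=7 not mult of 4)

Answer: yes yes no no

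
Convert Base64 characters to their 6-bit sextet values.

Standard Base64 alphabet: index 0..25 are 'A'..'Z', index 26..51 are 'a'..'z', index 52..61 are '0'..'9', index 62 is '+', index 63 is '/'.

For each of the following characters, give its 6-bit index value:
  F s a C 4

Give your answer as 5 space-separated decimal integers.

Answer: 5 44 26 2 56

Derivation:
'F': A..Z range, ord('F') − ord('A') = 5
's': a..z range, 26 + ord('s') − ord('a') = 44
'a': a..z range, 26 + ord('a') − ord('a') = 26
'C': A..Z range, ord('C') − ord('A') = 2
'4': 0..9 range, 52 + ord('4') − ord('0') = 56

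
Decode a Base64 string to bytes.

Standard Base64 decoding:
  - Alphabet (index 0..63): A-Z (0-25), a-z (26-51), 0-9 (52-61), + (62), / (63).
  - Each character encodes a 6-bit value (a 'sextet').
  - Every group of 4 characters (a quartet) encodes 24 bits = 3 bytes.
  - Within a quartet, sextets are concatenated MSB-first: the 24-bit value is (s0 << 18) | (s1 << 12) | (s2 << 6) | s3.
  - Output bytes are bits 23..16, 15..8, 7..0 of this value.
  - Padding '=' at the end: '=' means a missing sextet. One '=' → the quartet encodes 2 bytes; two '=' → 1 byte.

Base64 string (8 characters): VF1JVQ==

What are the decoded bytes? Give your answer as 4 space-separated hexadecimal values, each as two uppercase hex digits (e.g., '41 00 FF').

After char 0 ('V'=21): chars_in_quartet=1 acc=0x15 bytes_emitted=0
After char 1 ('F'=5): chars_in_quartet=2 acc=0x545 bytes_emitted=0
After char 2 ('1'=53): chars_in_quartet=3 acc=0x15175 bytes_emitted=0
After char 3 ('J'=9): chars_in_quartet=4 acc=0x545D49 -> emit 54 5D 49, reset; bytes_emitted=3
After char 4 ('V'=21): chars_in_quartet=1 acc=0x15 bytes_emitted=3
After char 5 ('Q'=16): chars_in_quartet=2 acc=0x550 bytes_emitted=3
Padding '==': partial quartet acc=0x550 -> emit 55; bytes_emitted=4

Answer: 54 5D 49 55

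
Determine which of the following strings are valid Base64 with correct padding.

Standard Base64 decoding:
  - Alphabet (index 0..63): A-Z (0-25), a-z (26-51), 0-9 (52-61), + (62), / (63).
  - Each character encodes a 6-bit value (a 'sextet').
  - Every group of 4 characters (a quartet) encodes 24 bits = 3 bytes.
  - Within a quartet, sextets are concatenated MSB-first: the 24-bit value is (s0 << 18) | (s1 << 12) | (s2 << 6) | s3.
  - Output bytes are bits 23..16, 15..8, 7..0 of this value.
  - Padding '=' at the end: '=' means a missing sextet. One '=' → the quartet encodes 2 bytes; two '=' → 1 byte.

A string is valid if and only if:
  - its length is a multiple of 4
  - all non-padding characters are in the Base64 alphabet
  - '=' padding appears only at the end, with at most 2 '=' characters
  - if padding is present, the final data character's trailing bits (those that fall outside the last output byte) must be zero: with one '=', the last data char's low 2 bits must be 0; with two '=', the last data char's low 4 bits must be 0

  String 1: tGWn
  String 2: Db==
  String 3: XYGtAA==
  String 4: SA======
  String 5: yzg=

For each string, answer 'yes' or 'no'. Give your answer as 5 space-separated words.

String 1: 'tGWn' → valid
String 2: 'Db==' → invalid (bad trailing bits)
String 3: 'XYGtAA==' → valid
String 4: 'SA======' → invalid (6 pad chars (max 2))
String 5: 'yzg=' → valid

Answer: yes no yes no yes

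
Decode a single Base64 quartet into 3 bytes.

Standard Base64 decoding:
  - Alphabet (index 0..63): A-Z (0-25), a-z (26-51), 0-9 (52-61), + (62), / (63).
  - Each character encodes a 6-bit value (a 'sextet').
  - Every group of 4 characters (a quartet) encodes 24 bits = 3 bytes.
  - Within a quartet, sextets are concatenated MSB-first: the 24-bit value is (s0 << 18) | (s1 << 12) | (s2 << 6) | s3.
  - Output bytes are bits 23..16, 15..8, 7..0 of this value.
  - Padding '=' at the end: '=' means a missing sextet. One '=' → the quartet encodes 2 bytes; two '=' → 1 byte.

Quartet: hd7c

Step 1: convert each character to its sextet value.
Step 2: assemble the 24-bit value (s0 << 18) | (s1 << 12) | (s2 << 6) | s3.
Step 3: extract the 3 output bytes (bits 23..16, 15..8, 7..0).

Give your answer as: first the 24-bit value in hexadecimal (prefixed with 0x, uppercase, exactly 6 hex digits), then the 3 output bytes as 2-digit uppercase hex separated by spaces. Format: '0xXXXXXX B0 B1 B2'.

Sextets: h=33, d=29, 7=59, c=28
24-bit: (33<<18) | (29<<12) | (59<<6) | 28
      = 0x840000 | 0x01D000 | 0x000EC0 | 0x00001C
      = 0x85DEDC
Bytes: (v>>16)&0xFF=85, (v>>8)&0xFF=DE, v&0xFF=DC

Answer: 0x85DEDC 85 DE DC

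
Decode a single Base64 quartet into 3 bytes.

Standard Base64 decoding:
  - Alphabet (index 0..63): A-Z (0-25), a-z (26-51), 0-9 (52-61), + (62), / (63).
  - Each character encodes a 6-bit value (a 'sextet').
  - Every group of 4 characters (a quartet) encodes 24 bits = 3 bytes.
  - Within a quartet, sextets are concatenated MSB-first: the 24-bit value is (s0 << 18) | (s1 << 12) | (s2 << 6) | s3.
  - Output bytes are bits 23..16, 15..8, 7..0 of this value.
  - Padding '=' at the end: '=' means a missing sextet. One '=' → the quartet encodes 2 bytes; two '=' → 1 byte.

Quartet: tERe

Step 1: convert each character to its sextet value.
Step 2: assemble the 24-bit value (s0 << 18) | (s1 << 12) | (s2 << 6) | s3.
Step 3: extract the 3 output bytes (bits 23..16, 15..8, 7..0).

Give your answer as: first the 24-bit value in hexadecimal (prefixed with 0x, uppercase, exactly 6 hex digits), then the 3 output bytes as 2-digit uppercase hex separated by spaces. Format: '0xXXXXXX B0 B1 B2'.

Sextets: t=45, E=4, R=17, e=30
24-bit: (45<<18) | (4<<12) | (17<<6) | 30
      = 0xB40000 | 0x004000 | 0x000440 | 0x00001E
      = 0xB4445E
Bytes: (v>>16)&0xFF=B4, (v>>8)&0xFF=44, v&0xFF=5E

Answer: 0xB4445E B4 44 5E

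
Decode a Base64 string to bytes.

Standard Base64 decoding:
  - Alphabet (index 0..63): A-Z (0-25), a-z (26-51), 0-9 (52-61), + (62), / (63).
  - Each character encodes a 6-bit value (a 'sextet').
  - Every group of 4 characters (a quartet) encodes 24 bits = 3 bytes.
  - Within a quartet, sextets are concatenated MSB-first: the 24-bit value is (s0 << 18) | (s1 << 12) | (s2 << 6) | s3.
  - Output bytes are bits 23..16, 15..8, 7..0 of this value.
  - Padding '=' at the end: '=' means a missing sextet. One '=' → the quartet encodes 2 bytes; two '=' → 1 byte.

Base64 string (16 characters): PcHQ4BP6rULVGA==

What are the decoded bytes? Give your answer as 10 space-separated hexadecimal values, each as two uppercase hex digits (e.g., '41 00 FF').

After char 0 ('P'=15): chars_in_quartet=1 acc=0xF bytes_emitted=0
After char 1 ('c'=28): chars_in_quartet=2 acc=0x3DC bytes_emitted=0
After char 2 ('H'=7): chars_in_quartet=3 acc=0xF707 bytes_emitted=0
After char 3 ('Q'=16): chars_in_quartet=4 acc=0x3DC1D0 -> emit 3D C1 D0, reset; bytes_emitted=3
After char 4 ('4'=56): chars_in_quartet=1 acc=0x38 bytes_emitted=3
After char 5 ('B'=1): chars_in_quartet=2 acc=0xE01 bytes_emitted=3
After char 6 ('P'=15): chars_in_quartet=3 acc=0x3804F bytes_emitted=3
After char 7 ('6'=58): chars_in_quartet=4 acc=0xE013FA -> emit E0 13 FA, reset; bytes_emitted=6
After char 8 ('r'=43): chars_in_quartet=1 acc=0x2B bytes_emitted=6
After char 9 ('U'=20): chars_in_quartet=2 acc=0xAD4 bytes_emitted=6
After char 10 ('L'=11): chars_in_quartet=3 acc=0x2B50B bytes_emitted=6
After char 11 ('V'=21): chars_in_quartet=4 acc=0xAD42D5 -> emit AD 42 D5, reset; bytes_emitted=9
After char 12 ('G'=6): chars_in_quartet=1 acc=0x6 bytes_emitted=9
After char 13 ('A'=0): chars_in_quartet=2 acc=0x180 bytes_emitted=9
Padding '==': partial quartet acc=0x180 -> emit 18; bytes_emitted=10

Answer: 3D C1 D0 E0 13 FA AD 42 D5 18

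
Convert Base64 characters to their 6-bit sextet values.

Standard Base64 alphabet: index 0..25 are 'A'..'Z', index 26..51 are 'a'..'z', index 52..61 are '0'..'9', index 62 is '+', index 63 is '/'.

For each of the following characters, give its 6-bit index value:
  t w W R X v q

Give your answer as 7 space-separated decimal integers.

't': a..z range, 26 + ord('t') − ord('a') = 45
'w': a..z range, 26 + ord('w') − ord('a') = 48
'W': A..Z range, ord('W') − ord('A') = 22
'R': A..Z range, ord('R') − ord('A') = 17
'X': A..Z range, ord('X') − ord('A') = 23
'v': a..z range, 26 + ord('v') − ord('a') = 47
'q': a..z range, 26 + ord('q') − ord('a') = 42

Answer: 45 48 22 17 23 47 42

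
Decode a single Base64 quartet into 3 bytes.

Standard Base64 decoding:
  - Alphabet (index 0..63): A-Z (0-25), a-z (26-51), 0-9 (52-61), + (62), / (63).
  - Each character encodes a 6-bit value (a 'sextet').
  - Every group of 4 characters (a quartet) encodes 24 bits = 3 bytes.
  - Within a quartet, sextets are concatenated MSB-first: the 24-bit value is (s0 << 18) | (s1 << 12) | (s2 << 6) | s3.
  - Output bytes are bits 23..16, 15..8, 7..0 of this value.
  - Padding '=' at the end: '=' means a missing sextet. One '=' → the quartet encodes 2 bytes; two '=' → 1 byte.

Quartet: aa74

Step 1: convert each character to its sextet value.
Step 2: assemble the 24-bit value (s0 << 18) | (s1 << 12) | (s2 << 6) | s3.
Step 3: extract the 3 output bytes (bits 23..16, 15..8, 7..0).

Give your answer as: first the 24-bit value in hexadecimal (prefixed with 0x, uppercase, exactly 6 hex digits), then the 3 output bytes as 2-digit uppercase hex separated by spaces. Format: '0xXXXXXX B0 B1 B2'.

Sextets: a=26, a=26, 7=59, 4=56
24-bit: (26<<18) | (26<<12) | (59<<6) | 56
      = 0x680000 | 0x01A000 | 0x000EC0 | 0x000038
      = 0x69AEF8
Bytes: (v>>16)&0xFF=69, (v>>8)&0xFF=AE, v&0xFF=F8

Answer: 0x69AEF8 69 AE F8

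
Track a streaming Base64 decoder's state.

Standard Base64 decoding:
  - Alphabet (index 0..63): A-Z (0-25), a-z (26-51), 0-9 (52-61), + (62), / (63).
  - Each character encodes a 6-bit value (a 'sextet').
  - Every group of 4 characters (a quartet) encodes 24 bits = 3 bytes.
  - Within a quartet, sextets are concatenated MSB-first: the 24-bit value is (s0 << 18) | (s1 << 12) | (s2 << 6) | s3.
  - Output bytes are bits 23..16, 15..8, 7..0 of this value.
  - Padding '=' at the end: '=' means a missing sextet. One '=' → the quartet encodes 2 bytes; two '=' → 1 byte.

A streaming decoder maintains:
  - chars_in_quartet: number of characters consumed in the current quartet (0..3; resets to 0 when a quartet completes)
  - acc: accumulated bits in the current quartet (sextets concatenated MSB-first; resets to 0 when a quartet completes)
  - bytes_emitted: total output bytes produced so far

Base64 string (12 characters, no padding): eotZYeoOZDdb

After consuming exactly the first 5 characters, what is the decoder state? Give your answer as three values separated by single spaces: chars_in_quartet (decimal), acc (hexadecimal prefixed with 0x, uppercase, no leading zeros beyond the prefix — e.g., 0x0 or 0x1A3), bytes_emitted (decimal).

Answer: 1 0x18 3

Derivation:
After char 0 ('e'=30): chars_in_quartet=1 acc=0x1E bytes_emitted=0
After char 1 ('o'=40): chars_in_quartet=2 acc=0x7A8 bytes_emitted=0
After char 2 ('t'=45): chars_in_quartet=3 acc=0x1EA2D bytes_emitted=0
After char 3 ('Z'=25): chars_in_quartet=4 acc=0x7A8B59 -> emit 7A 8B 59, reset; bytes_emitted=3
After char 4 ('Y'=24): chars_in_quartet=1 acc=0x18 bytes_emitted=3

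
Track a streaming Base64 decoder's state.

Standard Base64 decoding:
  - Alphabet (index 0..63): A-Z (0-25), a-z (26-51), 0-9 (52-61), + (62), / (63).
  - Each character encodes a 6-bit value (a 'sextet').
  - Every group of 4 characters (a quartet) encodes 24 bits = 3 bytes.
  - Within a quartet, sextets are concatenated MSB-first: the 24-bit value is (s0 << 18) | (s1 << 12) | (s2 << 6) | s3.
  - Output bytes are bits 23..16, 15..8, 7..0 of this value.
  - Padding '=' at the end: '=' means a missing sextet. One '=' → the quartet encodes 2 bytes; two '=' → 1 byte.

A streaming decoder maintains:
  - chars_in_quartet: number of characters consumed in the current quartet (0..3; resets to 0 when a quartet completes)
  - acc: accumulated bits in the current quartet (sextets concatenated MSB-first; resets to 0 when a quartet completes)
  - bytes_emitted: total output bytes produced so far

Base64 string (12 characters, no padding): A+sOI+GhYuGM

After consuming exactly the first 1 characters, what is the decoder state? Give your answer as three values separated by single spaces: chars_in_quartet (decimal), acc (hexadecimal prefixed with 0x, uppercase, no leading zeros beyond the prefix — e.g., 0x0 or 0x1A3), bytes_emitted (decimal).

After char 0 ('A'=0): chars_in_quartet=1 acc=0x0 bytes_emitted=0

Answer: 1 0x0 0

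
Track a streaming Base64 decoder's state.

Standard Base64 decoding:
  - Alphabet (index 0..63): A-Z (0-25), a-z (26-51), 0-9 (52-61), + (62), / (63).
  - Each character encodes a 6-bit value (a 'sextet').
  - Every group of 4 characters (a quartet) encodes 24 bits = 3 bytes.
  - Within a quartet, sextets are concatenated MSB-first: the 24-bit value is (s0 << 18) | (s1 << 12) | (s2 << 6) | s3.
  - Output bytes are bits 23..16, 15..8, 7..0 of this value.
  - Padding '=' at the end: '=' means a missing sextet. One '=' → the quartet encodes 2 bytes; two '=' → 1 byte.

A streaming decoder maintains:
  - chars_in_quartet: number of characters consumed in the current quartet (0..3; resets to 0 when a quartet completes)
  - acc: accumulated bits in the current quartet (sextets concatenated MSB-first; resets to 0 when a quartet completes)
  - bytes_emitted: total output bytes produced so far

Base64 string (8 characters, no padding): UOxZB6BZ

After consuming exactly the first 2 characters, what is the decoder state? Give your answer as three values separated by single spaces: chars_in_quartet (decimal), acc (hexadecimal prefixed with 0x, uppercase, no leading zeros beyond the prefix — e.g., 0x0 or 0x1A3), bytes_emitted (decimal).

Answer: 2 0x50E 0

Derivation:
After char 0 ('U'=20): chars_in_quartet=1 acc=0x14 bytes_emitted=0
After char 1 ('O'=14): chars_in_quartet=2 acc=0x50E bytes_emitted=0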